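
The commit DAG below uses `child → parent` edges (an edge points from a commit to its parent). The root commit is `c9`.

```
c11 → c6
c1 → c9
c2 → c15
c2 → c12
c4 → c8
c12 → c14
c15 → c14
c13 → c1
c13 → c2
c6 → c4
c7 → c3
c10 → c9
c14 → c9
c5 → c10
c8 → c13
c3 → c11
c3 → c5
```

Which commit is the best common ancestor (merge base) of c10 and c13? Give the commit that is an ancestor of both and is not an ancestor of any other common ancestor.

Ancestors of c10: {c10, c9}.
Ancestors of c13: {c1, c12, c13, c14, c15, c2, c9}.
Common ancestors: {c9}.
The only common ancestor is c9, so it is the merge base.

c9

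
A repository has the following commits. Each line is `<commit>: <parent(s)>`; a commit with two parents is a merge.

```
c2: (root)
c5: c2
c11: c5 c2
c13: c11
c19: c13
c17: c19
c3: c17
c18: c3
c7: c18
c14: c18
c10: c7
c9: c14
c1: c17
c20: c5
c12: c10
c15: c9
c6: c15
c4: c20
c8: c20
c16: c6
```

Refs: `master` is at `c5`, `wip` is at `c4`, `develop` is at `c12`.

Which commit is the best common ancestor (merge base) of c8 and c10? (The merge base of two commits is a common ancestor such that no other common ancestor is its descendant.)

Ancestors of c8: {c2, c20, c5, c8}.
Ancestors of c10: {c10, c11, c13, c17, c18, c19, c2, c3, c5, c7}.
Common ancestors: {c2, c5}.
Among these, c5 is not an ancestor of any other common ancestor — it is the merge base.

c5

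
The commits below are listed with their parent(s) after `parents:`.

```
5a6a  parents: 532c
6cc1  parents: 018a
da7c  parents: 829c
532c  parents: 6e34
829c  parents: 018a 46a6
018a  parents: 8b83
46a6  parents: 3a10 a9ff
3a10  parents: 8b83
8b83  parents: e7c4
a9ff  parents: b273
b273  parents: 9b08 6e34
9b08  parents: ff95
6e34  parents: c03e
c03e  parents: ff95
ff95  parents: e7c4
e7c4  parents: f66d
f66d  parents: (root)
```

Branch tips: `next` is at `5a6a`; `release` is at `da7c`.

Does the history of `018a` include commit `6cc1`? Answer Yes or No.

Ancestors of 018a: {018a, 8b83, e7c4, f66d}.
6cc1 is not in that set, so it is not an ancestor of 018a.

No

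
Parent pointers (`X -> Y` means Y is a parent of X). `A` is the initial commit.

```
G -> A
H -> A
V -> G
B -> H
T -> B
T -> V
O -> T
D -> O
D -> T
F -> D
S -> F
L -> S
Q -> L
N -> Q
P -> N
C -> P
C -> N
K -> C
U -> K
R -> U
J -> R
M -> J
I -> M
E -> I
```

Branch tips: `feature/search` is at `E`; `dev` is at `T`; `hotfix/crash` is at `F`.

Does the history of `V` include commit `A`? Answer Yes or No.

Yes

Ancestors of V (commits reachable by following parents): {A, G, V}.
A is in that set, so it is an ancestor of V.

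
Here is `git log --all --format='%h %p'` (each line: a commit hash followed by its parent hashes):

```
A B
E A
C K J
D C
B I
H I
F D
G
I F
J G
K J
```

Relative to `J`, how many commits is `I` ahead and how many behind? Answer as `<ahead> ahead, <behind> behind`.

5 ahead, 0 behind

Reachable from I: {C, D, F, G, I, J, K}.
Reachable from J: {G, J}.
Only in I's history (ahead): {C, D, F, I, K} — 5.
Only in J's history (behind): {} — 0.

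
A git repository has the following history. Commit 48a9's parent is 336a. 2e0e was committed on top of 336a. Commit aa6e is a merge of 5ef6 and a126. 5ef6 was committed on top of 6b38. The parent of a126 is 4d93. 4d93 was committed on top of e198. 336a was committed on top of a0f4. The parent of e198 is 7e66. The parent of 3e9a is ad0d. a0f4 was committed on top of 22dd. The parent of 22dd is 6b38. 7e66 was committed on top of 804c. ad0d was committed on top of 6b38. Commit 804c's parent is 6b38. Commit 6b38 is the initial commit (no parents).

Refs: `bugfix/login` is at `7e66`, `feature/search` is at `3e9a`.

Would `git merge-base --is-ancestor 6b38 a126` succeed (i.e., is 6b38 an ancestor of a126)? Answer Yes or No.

Ancestors of a126 (commits reachable by following parents): {4d93, 6b38, 7e66, 804c, a126, e198}.
6b38 is in that set, so it is an ancestor of a126.

Yes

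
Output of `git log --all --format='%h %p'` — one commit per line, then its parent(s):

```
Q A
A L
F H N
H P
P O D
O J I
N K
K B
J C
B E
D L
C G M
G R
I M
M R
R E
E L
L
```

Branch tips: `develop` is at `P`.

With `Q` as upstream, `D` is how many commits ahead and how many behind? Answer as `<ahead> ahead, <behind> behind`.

Reachable from D: {D, L}.
Reachable from Q: {A, L, Q}.
Only in D's history (ahead): {D} — 1.
Only in Q's history (behind): {A, Q} — 2.

1 ahead, 2 behind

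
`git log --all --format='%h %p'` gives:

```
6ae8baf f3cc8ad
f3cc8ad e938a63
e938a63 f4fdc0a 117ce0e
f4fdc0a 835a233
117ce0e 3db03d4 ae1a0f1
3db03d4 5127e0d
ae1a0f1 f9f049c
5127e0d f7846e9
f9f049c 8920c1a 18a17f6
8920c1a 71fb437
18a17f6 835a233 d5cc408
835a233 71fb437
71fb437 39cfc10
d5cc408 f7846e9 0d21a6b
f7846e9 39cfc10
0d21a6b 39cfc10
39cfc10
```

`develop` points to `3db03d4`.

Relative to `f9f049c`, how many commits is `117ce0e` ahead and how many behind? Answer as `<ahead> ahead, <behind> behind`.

Reachable from 117ce0e: {0d21a6b, 117ce0e, 18a17f6, 39cfc10, 3db03d4, 5127e0d, 71fb437, 835a233, 8920c1a, ae1a0f1, d5cc408, f7846e9, f9f049c}.
Reachable from f9f049c: {0d21a6b, 18a17f6, 39cfc10, 71fb437, 835a233, 8920c1a, d5cc408, f7846e9, f9f049c}.
Only in 117ce0e's history (ahead): {117ce0e, 3db03d4, 5127e0d, ae1a0f1} — 4.
Only in f9f049c's history (behind): {} — 0.

4 ahead, 0 behind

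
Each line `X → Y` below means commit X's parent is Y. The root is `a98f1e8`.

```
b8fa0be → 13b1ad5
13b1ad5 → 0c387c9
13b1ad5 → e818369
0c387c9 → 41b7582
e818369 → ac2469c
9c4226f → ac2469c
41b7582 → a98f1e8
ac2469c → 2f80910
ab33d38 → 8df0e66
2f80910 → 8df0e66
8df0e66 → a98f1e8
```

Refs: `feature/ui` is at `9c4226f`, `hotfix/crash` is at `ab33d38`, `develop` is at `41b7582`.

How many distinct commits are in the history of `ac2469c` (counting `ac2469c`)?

Walking parent pointers from ac2469c: reachable set = {2f80910, 8df0e66, a98f1e8, ac2469c}.
That is 4 commits.

4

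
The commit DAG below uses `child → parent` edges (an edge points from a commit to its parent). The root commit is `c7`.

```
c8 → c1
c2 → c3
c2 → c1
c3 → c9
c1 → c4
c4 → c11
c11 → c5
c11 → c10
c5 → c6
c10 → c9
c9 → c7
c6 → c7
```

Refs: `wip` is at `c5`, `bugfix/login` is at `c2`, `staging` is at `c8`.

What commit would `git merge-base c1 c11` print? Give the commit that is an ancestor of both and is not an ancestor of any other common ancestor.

Ancestors of c1: {c1, c10, c11, c4, c5, c6, c7, c9}.
Ancestors of c11: {c10, c11, c5, c6, c7, c9}.
Common ancestors: {c10, c11, c5, c6, c7, c9}.
Among these, c11 is not an ancestor of any other common ancestor — it is the merge base.

c11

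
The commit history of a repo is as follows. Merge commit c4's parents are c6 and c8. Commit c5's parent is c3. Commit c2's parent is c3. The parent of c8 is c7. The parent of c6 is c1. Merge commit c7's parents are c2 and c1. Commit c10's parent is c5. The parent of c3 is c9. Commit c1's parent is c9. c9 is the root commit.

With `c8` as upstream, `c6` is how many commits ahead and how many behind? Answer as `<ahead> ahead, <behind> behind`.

Reachable from c6: {c1, c6, c9}.
Reachable from c8: {c1, c2, c3, c7, c8, c9}.
Only in c6's history (ahead): {c6} — 1.
Only in c8's history (behind): {c2, c3, c7, c8} — 4.

1 ahead, 4 behind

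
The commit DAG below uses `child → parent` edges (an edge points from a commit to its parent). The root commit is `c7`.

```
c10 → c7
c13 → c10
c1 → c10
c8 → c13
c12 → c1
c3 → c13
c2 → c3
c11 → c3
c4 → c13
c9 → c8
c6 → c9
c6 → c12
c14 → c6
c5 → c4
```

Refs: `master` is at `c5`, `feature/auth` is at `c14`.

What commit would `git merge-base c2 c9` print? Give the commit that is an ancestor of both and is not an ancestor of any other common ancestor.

c13

Ancestors of c2: {c10, c13, c2, c3, c7}.
Ancestors of c9: {c10, c13, c7, c8, c9}.
Common ancestors: {c10, c13, c7}.
Among these, c13 is not an ancestor of any other common ancestor — it is the merge base.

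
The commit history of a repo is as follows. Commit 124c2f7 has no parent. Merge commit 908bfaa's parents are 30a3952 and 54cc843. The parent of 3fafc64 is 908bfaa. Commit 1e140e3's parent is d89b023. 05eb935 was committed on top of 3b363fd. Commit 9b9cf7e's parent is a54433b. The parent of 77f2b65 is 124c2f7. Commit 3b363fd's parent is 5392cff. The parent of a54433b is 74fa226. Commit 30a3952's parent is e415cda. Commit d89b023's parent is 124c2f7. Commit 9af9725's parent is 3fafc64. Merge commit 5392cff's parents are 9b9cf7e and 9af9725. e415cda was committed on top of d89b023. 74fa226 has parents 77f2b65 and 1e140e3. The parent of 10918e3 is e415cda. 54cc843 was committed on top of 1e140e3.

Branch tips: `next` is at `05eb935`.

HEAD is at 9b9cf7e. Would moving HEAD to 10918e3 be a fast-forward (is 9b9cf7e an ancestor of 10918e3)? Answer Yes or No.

No

A fast-forward from 9b9cf7e to 10918e3 is possible iff 9b9cf7e is an ancestor of 10918e3.
Ancestors of 10918e3: {10918e3, 124c2f7, d89b023, e415cda}.
9b9cf7e is not among them, so fast-forward is not possible.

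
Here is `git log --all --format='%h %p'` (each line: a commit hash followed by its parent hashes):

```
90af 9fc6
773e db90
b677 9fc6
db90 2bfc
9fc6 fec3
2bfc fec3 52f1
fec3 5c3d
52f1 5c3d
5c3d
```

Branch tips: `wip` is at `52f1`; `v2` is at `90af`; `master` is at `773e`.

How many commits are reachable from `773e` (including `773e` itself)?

Walking parent pointers from 773e: reachable set = {2bfc, 52f1, 5c3d, 773e, db90, fec3}.
That is 6 commits.

6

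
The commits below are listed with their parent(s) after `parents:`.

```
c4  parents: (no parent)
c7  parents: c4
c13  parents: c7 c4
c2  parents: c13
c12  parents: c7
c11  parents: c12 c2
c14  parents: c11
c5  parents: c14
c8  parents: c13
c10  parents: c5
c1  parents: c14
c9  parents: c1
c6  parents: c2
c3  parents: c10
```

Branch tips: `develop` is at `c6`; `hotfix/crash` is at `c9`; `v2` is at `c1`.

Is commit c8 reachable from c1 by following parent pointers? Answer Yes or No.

Ancestors of c1: {c1, c11, c12, c13, c14, c2, c4, c7}.
c8 is not in that set, so it is not an ancestor of c1.

No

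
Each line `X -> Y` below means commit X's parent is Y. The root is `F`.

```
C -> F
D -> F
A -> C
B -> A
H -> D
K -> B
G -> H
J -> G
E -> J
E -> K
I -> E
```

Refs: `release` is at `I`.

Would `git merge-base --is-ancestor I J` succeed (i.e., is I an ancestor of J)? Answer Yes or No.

Ancestors of J: {D, F, G, H, J}.
I is not in that set, so it is not an ancestor of J.

No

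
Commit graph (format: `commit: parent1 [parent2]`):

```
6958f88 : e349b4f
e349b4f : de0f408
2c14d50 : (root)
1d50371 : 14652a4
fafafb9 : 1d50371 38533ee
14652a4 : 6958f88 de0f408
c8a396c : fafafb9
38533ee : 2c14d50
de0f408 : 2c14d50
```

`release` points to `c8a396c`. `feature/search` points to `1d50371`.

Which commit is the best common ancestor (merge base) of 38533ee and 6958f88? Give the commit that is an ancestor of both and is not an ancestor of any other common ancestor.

Ancestors of 38533ee: {2c14d50, 38533ee}.
Ancestors of 6958f88: {2c14d50, 6958f88, de0f408, e349b4f}.
Common ancestors: {2c14d50}.
The only common ancestor is 2c14d50, so it is the merge base.

2c14d50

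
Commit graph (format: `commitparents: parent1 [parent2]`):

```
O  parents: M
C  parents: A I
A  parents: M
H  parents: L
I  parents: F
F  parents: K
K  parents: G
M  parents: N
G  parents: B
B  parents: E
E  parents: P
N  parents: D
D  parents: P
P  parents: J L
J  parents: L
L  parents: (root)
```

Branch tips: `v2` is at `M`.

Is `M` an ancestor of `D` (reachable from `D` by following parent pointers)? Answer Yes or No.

Ancestors of D: {D, J, L, P}.
M is not in that set, so it is not an ancestor of D.

No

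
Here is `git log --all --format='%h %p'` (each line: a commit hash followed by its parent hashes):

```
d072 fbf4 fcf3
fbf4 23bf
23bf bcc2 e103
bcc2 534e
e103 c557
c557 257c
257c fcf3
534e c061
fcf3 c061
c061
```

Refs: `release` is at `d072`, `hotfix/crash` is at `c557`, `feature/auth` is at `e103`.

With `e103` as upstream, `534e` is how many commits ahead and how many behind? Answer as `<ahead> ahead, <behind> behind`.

1 ahead, 4 behind

Reachable from 534e: {534e, c061}.
Reachable from e103: {257c, c061, c557, e103, fcf3}.
Only in 534e's history (ahead): {534e} — 1.
Only in e103's history (behind): {257c, c557, e103, fcf3} — 4.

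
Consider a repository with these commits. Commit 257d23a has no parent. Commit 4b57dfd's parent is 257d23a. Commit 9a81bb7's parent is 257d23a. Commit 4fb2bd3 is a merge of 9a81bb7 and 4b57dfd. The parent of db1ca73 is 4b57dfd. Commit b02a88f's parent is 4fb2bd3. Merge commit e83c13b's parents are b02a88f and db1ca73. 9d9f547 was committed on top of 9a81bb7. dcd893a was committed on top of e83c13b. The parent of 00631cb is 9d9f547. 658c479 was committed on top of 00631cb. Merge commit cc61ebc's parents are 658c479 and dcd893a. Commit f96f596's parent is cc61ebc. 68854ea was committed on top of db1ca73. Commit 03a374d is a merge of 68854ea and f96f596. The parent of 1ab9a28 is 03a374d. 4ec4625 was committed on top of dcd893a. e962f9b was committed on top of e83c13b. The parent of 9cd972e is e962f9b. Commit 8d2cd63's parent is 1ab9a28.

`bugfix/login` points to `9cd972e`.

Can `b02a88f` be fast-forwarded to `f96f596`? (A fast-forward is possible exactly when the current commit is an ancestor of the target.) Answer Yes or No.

A fast-forward from b02a88f to f96f596 is possible iff b02a88f is an ancestor of f96f596.
Ancestors of f96f596: {00631cb, 257d23a, 4b57dfd, 4fb2bd3, 658c479, 9a81bb7, 9d9f547, b02a88f, cc61ebc, db1ca73, dcd893a, e83c13b, f96f596}.
b02a88f is among them, so fast-forward is possible.

Yes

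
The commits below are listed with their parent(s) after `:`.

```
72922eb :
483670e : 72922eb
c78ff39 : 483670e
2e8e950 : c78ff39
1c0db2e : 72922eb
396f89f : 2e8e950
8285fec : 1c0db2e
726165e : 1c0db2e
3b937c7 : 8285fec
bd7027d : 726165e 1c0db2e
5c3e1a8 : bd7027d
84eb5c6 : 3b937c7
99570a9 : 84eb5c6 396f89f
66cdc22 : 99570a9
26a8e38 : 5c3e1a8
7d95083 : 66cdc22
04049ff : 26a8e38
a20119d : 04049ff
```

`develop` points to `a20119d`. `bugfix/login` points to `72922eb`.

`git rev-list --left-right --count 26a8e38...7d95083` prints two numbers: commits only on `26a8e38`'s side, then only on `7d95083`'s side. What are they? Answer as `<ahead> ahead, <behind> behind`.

4 ahead, 10 behind

Reachable from 26a8e38: {1c0db2e, 26a8e38, 5c3e1a8, 726165e, 72922eb, bd7027d}.
Reachable from 7d95083: {1c0db2e, 2e8e950, 396f89f, 3b937c7, 483670e, 66cdc22, 72922eb, 7d95083, 8285fec, 84eb5c6, 99570a9, c78ff39}.
Only in 26a8e38's history (ahead): {26a8e38, 5c3e1a8, 726165e, bd7027d} — 4.
Only in 7d95083's history (behind): {2e8e950, 396f89f, 3b937c7, 483670e, 66cdc22, 7d95083, 8285fec, 84eb5c6, 99570a9, c78ff39} — 10.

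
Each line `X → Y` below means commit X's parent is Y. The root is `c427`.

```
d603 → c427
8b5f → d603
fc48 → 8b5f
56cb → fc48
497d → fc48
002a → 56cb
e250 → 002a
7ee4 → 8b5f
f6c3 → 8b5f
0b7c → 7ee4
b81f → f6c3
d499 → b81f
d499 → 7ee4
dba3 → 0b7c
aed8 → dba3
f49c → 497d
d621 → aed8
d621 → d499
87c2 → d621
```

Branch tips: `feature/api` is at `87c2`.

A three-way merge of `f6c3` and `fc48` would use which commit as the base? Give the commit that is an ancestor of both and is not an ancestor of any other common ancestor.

Ancestors of f6c3: {8b5f, c427, d603, f6c3}.
Ancestors of fc48: {8b5f, c427, d603, fc48}.
Common ancestors: {8b5f, c427, d603}.
Among these, 8b5f is not an ancestor of any other common ancestor — it is the merge base.

8b5f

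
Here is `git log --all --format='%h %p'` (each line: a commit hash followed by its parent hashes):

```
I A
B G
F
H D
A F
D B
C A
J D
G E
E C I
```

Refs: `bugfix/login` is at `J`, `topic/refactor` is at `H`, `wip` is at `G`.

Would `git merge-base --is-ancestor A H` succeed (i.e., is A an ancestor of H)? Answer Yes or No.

Ancestors of H (commits reachable by following parents): {A, B, C, D, E, F, G, H, I}.
A is in that set, so it is an ancestor of H.

Yes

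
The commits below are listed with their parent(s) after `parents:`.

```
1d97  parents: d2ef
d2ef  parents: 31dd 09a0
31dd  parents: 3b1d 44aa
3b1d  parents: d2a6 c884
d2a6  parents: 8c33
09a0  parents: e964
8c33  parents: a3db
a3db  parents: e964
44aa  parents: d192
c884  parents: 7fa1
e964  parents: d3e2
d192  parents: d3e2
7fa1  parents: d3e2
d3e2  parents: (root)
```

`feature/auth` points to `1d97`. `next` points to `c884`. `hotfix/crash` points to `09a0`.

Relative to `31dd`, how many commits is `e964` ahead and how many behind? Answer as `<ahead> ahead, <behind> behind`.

Reachable from e964: {d3e2, e964}.
Reachable from 31dd: {31dd, 3b1d, 44aa, 7fa1, 8c33, a3db, c884, d192, d2a6, d3e2, e964}.
Only in e964's history (ahead): {} — 0.
Only in 31dd's history (behind): {31dd, 3b1d, 44aa, 7fa1, 8c33, a3db, c884, d192, d2a6} — 9.

0 ahead, 9 behind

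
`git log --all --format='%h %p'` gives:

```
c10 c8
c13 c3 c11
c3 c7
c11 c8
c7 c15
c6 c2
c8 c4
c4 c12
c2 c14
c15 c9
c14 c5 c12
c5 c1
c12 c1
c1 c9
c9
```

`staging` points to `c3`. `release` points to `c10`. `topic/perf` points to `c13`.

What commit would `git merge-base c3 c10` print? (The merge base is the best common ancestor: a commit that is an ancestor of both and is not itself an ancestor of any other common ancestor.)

Ancestors of c3: {c15, c3, c7, c9}.
Ancestors of c10: {c1, c10, c12, c4, c8, c9}.
Common ancestors: {c9}.
The only common ancestor is c9, so it is the merge base.

c9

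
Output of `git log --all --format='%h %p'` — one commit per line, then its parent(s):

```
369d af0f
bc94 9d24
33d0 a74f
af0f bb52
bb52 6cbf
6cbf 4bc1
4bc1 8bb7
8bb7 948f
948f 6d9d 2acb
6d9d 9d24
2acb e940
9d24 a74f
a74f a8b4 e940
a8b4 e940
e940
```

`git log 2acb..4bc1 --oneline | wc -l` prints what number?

Reachable from 4bc1: {2acb, 4bc1, 6d9d, 8bb7, 948f, 9d24, a74f, a8b4, e940}.
Reachable from 2acb: {2acb, e940}.
In 4bc1's history but not 2acb's: {4bc1, 6d9d, 8bb7, 948f, 9d24, a74f, a8b4} — 7 commits.

7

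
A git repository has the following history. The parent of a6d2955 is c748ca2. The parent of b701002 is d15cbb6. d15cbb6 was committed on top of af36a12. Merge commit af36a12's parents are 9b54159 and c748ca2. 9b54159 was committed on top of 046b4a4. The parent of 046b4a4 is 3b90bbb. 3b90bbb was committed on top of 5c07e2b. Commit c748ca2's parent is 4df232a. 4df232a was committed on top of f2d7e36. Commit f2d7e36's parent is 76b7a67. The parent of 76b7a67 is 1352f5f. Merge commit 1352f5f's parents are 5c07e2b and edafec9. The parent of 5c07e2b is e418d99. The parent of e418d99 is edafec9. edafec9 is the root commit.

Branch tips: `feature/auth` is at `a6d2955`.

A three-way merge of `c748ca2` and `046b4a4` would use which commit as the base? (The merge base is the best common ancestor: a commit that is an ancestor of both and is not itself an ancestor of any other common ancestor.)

Ancestors of c748ca2: {1352f5f, 4df232a, 5c07e2b, 76b7a67, c748ca2, e418d99, edafec9, f2d7e36}.
Ancestors of 046b4a4: {046b4a4, 3b90bbb, 5c07e2b, e418d99, edafec9}.
Common ancestors: {5c07e2b, e418d99, edafec9}.
Among these, 5c07e2b is not an ancestor of any other common ancestor — it is the merge base.

5c07e2b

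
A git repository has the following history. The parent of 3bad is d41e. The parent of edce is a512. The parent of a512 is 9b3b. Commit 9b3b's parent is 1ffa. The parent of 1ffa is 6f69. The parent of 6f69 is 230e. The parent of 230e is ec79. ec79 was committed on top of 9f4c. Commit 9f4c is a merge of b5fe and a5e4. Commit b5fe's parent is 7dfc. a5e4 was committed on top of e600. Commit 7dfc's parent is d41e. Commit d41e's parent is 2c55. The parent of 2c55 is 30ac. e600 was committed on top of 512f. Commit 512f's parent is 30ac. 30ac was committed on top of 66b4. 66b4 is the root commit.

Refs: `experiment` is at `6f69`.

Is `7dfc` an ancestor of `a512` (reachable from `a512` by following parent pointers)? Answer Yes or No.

Yes

Ancestors of a512 (commits reachable by following parents): {1ffa, 230e, 2c55, 30ac, 512f, 66b4, 6f69, 7dfc, 9b3b, 9f4c, a512, a5e4, b5fe, d41e, e600, ec79}.
7dfc is in that set, so it is an ancestor of a512.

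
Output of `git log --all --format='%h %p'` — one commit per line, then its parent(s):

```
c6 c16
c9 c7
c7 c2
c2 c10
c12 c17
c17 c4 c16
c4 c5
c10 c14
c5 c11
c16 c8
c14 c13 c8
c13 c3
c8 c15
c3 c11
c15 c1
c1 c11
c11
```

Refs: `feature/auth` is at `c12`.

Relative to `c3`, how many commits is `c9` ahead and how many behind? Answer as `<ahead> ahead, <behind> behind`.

Reachable from c9: {c1, c10, c11, c13, c14, c15, c2, c3, c7, c8, c9}.
Reachable from c3: {c11, c3}.
Only in c9's history (ahead): {c1, c10, c13, c14, c15, c2, c7, c8, c9} — 9.
Only in c3's history (behind): {} — 0.

9 ahead, 0 behind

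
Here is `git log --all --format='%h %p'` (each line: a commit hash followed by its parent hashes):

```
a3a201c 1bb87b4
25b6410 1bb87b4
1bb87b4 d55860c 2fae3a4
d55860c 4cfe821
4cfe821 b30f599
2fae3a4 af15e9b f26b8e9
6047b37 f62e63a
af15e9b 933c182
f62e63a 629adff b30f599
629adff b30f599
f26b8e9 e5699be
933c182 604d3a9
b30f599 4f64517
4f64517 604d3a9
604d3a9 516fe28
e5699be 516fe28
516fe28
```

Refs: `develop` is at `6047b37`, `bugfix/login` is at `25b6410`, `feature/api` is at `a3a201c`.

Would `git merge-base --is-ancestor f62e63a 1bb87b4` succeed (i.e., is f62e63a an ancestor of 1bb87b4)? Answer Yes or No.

No

Ancestors of 1bb87b4: {1bb87b4, 2fae3a4, 4cfe821, 4f64517, 516fe28, 604d3a9, 933c182, af15e9b, b30f599, d55860c, e5699be, f26b8e9}.
f62e63a is not in that set, so it is not an ancestor of 1bb87b4.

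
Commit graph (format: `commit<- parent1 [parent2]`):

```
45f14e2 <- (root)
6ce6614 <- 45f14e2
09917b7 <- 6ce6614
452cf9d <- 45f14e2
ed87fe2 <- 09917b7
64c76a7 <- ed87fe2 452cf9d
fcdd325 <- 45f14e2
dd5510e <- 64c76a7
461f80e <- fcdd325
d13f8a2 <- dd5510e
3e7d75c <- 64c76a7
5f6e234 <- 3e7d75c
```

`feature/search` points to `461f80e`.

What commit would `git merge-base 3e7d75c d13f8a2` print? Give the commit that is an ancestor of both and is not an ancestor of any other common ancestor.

Ancestors of 3e7d75c: {09917b7, 3e7d75c, 452cf9d, 45f14e2, 64c76a7, 6ce6614, ed87fe2}.
Ancestors of d13f8a2: {09917b7, 452cf9d, 45f14e2, 64c76a7, 6ce6614, d13f8a2, dd5510e, ed87fe2}.
Common ancestors: {09917b7, 452cf9d, 45f14e2, 64c76a7, 6ce6614, ed87fe2}.
Among these, 64c76a7 is not an ancestor of any other common ancestor — it is the merge base.

64c76a7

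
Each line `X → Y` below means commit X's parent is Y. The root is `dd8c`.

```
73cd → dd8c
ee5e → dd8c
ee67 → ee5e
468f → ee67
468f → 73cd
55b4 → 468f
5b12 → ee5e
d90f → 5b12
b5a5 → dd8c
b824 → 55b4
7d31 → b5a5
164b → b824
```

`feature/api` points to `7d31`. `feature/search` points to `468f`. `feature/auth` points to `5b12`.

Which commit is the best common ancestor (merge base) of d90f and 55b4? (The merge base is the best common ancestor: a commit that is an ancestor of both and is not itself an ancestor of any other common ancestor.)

Ancestors of d90f: {5b12, d90f, dd8c, ee5e}.
Ancestors of 55b4: {468f, 55b4, 73cd, dd8c, ee5e, ee67}.
Common ancestors: {dd8c, ee5e}.
Among these, ee5e is not an ancestor of any other common ancestor — it is the merge base.

ee5e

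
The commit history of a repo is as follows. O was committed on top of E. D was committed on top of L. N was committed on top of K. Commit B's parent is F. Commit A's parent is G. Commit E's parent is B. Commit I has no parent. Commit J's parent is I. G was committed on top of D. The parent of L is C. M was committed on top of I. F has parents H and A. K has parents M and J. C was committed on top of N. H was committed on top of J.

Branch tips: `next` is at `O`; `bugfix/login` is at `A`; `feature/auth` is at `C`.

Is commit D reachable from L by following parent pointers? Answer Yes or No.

Ancestors of L: {C, I, J, K, L, M, N}.
D is not in that set, so it is not an ancestor of L.

No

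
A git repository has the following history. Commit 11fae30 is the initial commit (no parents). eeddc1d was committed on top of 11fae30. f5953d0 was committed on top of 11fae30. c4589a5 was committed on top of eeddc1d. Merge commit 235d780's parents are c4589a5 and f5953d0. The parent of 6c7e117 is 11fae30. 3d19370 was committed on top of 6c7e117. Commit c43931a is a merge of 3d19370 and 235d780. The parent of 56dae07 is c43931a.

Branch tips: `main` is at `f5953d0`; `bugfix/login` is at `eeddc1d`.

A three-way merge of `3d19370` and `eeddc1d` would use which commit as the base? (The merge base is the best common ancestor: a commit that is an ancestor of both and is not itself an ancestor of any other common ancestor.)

11fae30

Ancestors of 3d19370: {11fae30, 3d19370, 6c7e117}.
Ancestors of eeddc1d: {11fae30, eeddc1d}.
Common ancestors: {11fae30}.
The only common ancestor is 11fae30, so it is the merge base.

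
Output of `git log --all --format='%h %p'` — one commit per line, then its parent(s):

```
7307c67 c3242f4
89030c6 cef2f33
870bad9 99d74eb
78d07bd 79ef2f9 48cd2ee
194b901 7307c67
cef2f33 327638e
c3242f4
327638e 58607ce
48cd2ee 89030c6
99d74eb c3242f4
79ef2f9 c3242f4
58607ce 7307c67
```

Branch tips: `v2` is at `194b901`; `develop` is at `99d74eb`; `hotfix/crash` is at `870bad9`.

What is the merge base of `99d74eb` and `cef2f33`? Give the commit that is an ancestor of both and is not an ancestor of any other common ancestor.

c3242f4

Ancestors of 99d74eb: {99d74eb, c3242f4}.
Ancestors of cef2f33: {327638e, 58607ce, 7307c67, c3242f4, cef2f33}.
Common ancestors: {c3242f4}.
The only common ancestor is c3242f4, so it is the merge base.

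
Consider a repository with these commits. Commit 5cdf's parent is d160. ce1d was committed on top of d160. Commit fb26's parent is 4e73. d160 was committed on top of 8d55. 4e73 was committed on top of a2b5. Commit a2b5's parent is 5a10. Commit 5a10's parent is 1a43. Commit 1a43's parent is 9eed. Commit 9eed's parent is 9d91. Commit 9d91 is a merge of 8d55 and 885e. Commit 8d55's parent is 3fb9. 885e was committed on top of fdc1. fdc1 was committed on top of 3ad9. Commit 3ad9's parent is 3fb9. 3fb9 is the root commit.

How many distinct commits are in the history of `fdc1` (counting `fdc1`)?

3

Walking parent pointers from fdc1: reachable set = {3ad9, 3fb9, fdc1}.
That is 3 commits.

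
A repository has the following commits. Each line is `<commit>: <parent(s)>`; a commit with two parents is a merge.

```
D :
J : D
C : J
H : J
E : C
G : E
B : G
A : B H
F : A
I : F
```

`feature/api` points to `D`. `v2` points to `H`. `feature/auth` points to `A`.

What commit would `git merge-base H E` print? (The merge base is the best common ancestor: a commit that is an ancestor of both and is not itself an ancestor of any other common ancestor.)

Ancestors of H: {D, H, J}.
Ancestors of E: {C, D, E, J}.
Common ancestors: {D, J}.
Among these, J is not an ancestor of any other common ancestor — it is the merge base.

J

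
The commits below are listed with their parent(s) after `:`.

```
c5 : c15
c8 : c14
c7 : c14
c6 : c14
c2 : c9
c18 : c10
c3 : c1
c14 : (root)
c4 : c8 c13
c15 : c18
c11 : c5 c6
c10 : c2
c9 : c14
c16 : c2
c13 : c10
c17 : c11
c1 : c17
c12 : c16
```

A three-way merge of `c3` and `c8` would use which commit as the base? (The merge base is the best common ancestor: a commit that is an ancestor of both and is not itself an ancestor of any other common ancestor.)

c14

Ancestors of c3: {c1, c10, c11, c14, c15, c17, c18, c2, c3, c5, c6, c9}.
Ancestors of c8: {c14, c8}.
Common ancestors: {c14}.
The only common ancestor is c14, so it is the merge base.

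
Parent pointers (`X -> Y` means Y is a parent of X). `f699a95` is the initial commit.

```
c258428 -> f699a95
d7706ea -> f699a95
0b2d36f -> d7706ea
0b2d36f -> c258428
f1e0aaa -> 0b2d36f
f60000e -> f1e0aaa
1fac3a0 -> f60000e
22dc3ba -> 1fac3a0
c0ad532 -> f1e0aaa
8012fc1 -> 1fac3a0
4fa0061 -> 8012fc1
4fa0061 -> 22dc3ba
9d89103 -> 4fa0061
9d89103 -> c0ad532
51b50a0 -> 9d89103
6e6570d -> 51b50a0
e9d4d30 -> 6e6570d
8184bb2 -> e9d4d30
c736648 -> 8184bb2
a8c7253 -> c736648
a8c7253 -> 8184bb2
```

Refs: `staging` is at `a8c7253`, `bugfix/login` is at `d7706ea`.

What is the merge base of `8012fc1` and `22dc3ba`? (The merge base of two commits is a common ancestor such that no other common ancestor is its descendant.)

1fac3a0

Ancestors of 8012fc1: {0b2d36f, 1fac3a0, 8012fc1, c258428, d7706ea, f1e0aaa, f60000e, f699a95}.
Ancestors of 22dc3ba: {0b2d36f, 1fac3a0, 22dc3ba, c258428, d7706ea, f1e0aaa, f60000e, f699a95}.
Common ancestors: {0b2d36f, 1fac3a0, c258428, d7706ea, f1e0aaa, f60000e, f699a95}.
Among these, 1fac3a0 is not an ancestor of any other common ancestor — it is the merge base.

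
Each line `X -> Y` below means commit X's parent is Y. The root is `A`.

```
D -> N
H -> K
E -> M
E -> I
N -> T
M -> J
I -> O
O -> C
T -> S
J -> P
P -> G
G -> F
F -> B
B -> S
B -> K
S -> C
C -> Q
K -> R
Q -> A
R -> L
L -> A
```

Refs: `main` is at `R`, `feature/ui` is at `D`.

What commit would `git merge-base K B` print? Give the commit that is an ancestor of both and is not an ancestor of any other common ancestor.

K

Ancestors of K: {A, K, L, R}.
Ancestors of B: {A, B, C, K, L, Q, R, S}.
Common ancestors: {A, K, L, R}.
Among these, K is not an ancestor of any other common ancestor — it is the merge base.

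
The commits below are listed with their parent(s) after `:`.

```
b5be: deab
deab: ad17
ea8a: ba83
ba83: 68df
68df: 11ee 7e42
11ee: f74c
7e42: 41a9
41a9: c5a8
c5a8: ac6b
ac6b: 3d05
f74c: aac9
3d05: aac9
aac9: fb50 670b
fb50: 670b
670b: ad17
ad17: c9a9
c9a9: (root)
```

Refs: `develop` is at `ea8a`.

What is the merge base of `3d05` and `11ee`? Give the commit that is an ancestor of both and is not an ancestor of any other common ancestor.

aac9

Ancestors of 3d05: {3d05, 670b, aac9, ad17, c9a9, fb50}.
Ancestors of 11ee: {11ee, 670b, aac9, ad17, c9a9, f74c, fb50}.
Common ancestors: {670b, aac9, ad17, c9a9, fb50}.
Among these, aac9 is not an ancestor of any other common ancestor — it is the merge base.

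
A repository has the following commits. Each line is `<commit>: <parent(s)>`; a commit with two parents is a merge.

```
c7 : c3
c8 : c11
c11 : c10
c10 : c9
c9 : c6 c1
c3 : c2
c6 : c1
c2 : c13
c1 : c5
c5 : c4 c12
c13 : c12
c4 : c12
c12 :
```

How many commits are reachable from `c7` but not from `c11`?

4

Reachable from c7: {c12, c13, c2, c3, c7}.
Reachable from c11: {c1, c10, c11, c12, c4, c5, c6, c9}.
In c7's history but not c11's: {c13, c2, c3, c7} — 4 commits.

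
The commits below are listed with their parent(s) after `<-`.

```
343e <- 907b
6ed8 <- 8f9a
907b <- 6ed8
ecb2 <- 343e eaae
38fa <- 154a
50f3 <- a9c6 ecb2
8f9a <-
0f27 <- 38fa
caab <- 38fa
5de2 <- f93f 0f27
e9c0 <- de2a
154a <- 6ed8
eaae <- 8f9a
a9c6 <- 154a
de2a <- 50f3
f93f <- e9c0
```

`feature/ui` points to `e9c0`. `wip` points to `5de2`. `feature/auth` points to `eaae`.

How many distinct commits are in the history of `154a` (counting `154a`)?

Walking parent pointers from 154a: reachable set = {154a, 6ed8, 8f9a}.
That is 3 commits.

3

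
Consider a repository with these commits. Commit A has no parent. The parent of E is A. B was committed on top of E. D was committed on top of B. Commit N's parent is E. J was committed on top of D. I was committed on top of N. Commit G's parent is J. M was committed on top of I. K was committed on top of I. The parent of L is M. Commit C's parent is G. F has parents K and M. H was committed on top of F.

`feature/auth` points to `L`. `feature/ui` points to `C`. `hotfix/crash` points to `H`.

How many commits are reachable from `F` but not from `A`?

6

Reachable from F: {A, E, F, I, K, M, N}.
Reachable from A: {A}.
In F's history but not A's: {E, F, I, K, M, N} — 6 commits.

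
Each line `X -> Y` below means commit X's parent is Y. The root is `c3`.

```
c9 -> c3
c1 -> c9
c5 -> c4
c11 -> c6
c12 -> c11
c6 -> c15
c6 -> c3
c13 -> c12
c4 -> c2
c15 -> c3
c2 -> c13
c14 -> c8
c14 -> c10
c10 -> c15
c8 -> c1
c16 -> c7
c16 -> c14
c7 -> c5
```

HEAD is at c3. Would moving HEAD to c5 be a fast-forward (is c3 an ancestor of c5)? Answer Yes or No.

A fast-forward from c3 to c5 is possible iff c3 is an ancestor of c5.
Ancestors of c5: {c11, c12, c13, c15, c2, c3, c4, c5, c6}.
c3 is among them, so fast-forward is possible.

Yes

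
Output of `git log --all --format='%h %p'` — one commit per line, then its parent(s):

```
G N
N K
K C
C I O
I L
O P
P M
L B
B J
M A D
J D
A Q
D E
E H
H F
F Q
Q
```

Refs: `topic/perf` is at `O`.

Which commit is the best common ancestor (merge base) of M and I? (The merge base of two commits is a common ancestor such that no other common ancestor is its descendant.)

D

Ancestors of M: {A, D, E, F, H, M, Q}.
Ancestors of I: {B, D, E, F, H, I, J, L, Q}.
Common ancestors: {D, E, F, H, Q}.
Among these, D is not an ancestor of any other common ancestor — it is the merge base.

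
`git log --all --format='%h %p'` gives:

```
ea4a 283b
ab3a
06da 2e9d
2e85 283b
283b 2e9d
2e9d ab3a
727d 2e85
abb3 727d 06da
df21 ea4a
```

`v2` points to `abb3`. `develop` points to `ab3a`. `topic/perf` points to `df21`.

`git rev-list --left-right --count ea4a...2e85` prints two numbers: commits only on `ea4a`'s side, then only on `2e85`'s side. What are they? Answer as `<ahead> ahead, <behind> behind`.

1 ahead, 1 behind

Reachable from ea4a: {283b, 2e9d, ab3a, ea4a}.
Reachable from 2e85: {283b, 2e85, 2e9d, ab3a}.
Only in ea4a's history (ahead): {ea4a} — 1.
Only in 2e85's history (behind): {2e85} — 1.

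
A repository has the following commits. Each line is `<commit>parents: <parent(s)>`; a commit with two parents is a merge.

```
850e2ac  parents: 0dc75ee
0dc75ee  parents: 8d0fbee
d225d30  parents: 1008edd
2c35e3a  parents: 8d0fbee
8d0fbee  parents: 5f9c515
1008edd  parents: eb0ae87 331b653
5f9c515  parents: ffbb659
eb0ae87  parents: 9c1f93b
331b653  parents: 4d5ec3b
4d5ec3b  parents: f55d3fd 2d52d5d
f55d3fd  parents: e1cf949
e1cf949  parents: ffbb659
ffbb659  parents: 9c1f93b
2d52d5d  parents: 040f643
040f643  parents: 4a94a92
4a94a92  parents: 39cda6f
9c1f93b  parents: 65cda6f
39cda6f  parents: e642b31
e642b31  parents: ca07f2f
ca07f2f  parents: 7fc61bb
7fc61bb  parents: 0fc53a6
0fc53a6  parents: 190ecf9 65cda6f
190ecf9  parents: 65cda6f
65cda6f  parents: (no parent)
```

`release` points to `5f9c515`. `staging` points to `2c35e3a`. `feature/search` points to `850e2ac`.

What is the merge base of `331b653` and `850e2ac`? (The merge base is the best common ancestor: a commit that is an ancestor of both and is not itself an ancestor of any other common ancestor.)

Ancestors of 331b653: {040f643, 0fc53a6, 190ecf9, 2d52d5d, 331b653, 39cda6f, 4a94a92, 4d5ec3b, 65cda6f, 7fc61bb, 9c1f93b, ca07f2f, e1cf949, e642b31, f55d3fd, ffbb659}.
Ancestors of 850e2ac: {0dc75ee, 5f9c515, 65cda6f, 850e2ac, 8d0fbee, 9c1f93b, ffbb659}.
Common ancestors: {65cda6f, 9c1f93b, ffbb659}.
Among these, ffbb659 is not an ancestor of any other common ancestor — it is the merge base.

ffbb659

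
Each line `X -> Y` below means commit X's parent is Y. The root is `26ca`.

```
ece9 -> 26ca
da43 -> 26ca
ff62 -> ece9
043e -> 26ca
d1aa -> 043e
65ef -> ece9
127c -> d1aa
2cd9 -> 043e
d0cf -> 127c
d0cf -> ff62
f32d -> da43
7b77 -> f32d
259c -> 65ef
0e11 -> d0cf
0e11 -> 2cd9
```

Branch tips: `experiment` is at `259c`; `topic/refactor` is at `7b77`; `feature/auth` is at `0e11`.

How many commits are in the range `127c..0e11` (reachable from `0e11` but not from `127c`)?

5

Reachable from 0e11: {043e, 0e11, 127c, 26ca, 2cd9, d0cf, d1aa, ece9, ff62}.
Reachable from 127c: {043e, 127c, 26ca, d1aa}.
In 0e11's history but not 127c's: {0e11, 2cd9, d0cf, ece9, ff62} — 5 commits.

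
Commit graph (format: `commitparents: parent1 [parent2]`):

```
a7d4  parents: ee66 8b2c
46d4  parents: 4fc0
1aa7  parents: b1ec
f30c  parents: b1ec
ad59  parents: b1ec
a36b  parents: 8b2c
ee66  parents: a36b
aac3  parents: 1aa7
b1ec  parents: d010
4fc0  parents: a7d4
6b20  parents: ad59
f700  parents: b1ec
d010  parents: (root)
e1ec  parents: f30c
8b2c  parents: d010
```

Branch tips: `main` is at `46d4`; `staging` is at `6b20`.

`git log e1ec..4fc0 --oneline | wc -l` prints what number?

5

Reachable from 4fc0: {4fc0, 8b2c, a36b, a7d4, d010, ee66}.
Reachable from e1ec: {b1ec, d010, e1ec, f30c}.
In 4fc0's history but not e1ec's: {4fc0, 8b2c, a36b, a7d4, ee66} — 5 commits.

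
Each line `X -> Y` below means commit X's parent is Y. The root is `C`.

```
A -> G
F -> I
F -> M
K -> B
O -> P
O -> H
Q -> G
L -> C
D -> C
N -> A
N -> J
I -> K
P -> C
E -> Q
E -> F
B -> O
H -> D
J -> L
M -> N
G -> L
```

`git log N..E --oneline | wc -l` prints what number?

Reachable from E: {A, B, C, D, E, F, G, H, I, J, K, L, M, N, O, P, Q}.
Reachable from N: {A, C, G, J, L, N}.
In E's history but not N's: {B, D, E, F, H, I, K, M, O, P, Q} — 11 commits.

11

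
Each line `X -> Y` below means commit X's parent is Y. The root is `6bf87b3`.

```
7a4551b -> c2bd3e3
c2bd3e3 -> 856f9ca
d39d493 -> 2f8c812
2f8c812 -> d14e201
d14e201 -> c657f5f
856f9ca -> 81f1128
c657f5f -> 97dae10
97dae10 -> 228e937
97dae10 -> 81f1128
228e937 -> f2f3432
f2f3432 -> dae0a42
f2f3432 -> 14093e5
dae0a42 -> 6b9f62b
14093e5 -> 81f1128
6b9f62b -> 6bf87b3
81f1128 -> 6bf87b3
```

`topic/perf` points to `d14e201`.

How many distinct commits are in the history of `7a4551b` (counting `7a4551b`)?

5

Walking parent pointers from 7a4551b: reachable set = {6bf87b3, 7a4551b, 81f1128, 856f9ca, c2bd3e3}.
That is 5 commits.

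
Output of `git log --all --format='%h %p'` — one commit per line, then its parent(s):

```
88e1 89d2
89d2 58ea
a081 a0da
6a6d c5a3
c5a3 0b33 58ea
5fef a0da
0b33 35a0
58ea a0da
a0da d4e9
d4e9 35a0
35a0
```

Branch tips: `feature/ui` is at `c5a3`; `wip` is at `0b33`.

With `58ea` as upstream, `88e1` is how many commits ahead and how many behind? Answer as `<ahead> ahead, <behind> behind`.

Reachable from 88e1: {35a0, 58ea, 88e1, 89d2, a0da, d4e9}.
Reachable from 58ea: {35a0, 58ea, a0da, d4e9}.
Only in 88e1's history (ahead): {88e1, 89d2} — 2.
Only in 58ea's history (behind): {} — 0.

2 ahead, 0 behind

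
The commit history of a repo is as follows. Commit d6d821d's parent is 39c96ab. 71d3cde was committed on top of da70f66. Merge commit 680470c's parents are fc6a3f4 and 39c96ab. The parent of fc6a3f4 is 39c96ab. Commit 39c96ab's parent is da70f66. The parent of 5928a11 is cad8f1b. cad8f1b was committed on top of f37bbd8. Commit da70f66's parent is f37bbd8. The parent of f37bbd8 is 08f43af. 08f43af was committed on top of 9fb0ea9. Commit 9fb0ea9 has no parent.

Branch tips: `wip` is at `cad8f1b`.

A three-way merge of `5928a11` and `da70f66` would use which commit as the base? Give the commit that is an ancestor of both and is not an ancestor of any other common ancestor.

Ancestors of 5928a11: {08f43af, 5928a11, 9fb0ea9, cad8f1b, f37bbd8}.
Ancestors of da70f66: {08f43af, 9fb0ea9, da70f66, f37bbd8}.
Common ancestors: {08f43af, 9fb0ea9, f37bbd8}.
Among these, f37bbd8 is not an ancestor of any other common ancestor — it is the merge base.

f37bbd8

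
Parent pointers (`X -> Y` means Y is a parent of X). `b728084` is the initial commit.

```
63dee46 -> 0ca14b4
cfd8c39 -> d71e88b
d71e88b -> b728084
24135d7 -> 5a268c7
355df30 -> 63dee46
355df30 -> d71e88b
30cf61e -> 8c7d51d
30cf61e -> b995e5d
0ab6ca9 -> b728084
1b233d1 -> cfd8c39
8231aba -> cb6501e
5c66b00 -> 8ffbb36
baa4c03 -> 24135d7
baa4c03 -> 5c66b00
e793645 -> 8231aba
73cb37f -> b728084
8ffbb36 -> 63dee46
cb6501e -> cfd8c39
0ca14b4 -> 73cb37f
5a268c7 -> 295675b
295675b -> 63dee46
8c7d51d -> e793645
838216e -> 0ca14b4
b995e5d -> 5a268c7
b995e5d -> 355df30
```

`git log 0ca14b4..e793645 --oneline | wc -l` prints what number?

5

Reachable from e793645: {8231aba, b728084, cb6501e, cfd8c39, d71e88b, e793645}.
Reachable from 0ca14b4: {0ca14b4, 73cb37f, b728084}.
In e793645's history but not 0ca14b4's: {8231aba, cb6501e, cfd8c39, d71e88b, e793645} — 5 commits.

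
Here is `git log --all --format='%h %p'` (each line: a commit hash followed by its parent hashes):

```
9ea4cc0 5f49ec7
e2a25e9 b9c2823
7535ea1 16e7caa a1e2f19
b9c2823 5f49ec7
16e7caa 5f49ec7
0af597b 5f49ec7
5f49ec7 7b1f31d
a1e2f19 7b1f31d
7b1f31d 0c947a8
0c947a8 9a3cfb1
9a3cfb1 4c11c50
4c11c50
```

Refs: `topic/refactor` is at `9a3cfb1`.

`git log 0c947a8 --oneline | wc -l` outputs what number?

Walking parent pointers from 0c947a8: reachable set = {0c947a8, 4c11c50, 9a3cfb1}.
That is 3 commits.

3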